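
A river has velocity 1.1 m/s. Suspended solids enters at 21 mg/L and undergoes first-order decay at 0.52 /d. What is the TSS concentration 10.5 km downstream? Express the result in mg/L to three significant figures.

19.8 mg/L

Travel time t = 10.5 km / 1.1 m/s = 1.05e+04/1.1 = 9545 s = 0.1105 d.
First-order decay: C = 21·exp(−0.52·0.1105) = 21·0.9442 = 19.83 mg/L.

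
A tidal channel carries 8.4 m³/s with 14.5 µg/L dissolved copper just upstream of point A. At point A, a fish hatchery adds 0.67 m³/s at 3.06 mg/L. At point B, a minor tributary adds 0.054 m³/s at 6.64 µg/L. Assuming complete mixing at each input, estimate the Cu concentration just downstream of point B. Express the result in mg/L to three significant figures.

0.238 mg/L

14.5 µg/L = 0.0145 mg/L.
After input A: C = (8.4·0.0145 + 0.67·3.06) / 9.07 = 0.2395 mg/L.
6.64 µg/L = 0.00664 mg/L.
After input B: C = (9.07·0.2395 + 0.054·0.00664) / 9.124 = 0.2381 mg/L.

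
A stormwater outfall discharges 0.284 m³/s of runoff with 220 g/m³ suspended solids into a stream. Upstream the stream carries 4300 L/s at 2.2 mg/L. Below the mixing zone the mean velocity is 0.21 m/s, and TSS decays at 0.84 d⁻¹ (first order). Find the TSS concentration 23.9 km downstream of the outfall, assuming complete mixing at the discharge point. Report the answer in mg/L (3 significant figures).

5.19 mg/L

4300 L/s = 4.3 m³/s.
After complete mixing, C₀ = (0.284·220 + 4.3·2.2) / 4.584 = 15.69 mg/L.
Travel time t = 2.39e+04 m / 0.21 m/s = 1.138e+05 s = 1.317 d.
C = 15.69·exp(−0.84·1.317) = 15.69·0.3307 = 5.19 mg/L.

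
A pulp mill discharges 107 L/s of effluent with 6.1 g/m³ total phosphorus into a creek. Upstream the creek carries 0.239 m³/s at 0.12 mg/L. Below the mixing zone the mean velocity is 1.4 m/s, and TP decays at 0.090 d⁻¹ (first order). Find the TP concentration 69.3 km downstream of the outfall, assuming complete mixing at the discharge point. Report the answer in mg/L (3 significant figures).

107 L/s = 0.107 m³/s.
After complete mixing, C₀ = (0.107·6.1 + 0.239·0.12) / 0.346 = 1.969 mg/L.
Travel time t = 6.93e+04 m / 1.4 m/s = 4.95e+04 s = 0.5729 d.
C = 1.969·exp(−0.090·0.5729) = 1.969·0.9497 = 1.87 mg/L.

1.87 mg/L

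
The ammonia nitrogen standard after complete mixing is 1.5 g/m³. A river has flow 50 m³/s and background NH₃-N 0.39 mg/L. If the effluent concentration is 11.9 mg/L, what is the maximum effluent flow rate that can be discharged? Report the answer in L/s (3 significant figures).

5340 L/s

Mass balance at complete mixing: C_std·(Q_w + Q_r) = Q_w·C_e + Q_r·C_b.
Rearranging, Q_w = Q_r·(C_std − C_b)/(C_e − C_std) = 50·(1.5 − 0.39) / (11.9 − 1.5) = 5.337 m³/s.
= 5337 L/s.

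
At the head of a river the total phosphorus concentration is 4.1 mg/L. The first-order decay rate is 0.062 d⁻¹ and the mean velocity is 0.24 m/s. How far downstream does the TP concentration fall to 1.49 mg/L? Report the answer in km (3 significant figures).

339 km

From C = C₀·e^(−kt), t = ln(C₀/C)/k = ln(4.1/1.49)/0.062 = 1.012/0.062 = 16.33 d.
Distance = v·t = 0.24 m/s × 1.411e+06 s = 3.385e+05 m = 338.5 km.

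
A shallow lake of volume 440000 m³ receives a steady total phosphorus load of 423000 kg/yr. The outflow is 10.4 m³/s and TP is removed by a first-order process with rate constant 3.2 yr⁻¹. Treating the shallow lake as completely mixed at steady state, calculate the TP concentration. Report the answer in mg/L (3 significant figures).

1.28 mg/L

Outflow Q = 10.4 m³/s × 3.156e+07 s/yr = 3.282e+08 m³/yr.
Steady-state CSTR mass balance: W = Q·C + k·V·C, so C = W/(Q + kV).
Q + kV = 3.282e+08 + 3.2·440000 = 3.296e+08 m³/yr.
C = 423000/3.296e+08 = 0.001283 kg/m³ = 1.283 mg/L.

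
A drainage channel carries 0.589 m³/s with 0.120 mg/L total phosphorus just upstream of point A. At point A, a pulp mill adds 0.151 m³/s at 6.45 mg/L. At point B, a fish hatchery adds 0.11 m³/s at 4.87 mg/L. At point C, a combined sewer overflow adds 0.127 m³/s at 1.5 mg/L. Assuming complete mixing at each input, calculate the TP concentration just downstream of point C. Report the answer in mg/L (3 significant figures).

After input A: C = (0.589·0.12 + 0.151·6.45) / 0.74 = 1.412 mg/L.
After input B: C = (0.74·1.412 + 0.11·4.87) / 0.85 = 1.859 mg/L.
After input C: C = (0.85·1.859 + 0.127·1.5) / 0.977 = 1.813 mg/L.

1.81 mg/L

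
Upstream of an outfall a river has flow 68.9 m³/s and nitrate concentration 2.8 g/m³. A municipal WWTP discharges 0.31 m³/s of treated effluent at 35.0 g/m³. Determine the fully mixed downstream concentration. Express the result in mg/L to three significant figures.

2.94 mg/L

Conservation of mass across the mixing zone: C = (0.31·35 + 68.9·2.8) / (0.31 + 68.9) = 203.8/69.21 = 2.944 mg/L.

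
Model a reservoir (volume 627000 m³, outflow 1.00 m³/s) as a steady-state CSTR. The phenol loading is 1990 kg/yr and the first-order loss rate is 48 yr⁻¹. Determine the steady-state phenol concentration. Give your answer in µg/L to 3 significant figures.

Outflow Q = 1.00 m³/s × 3.156e+07 s/yr = 3.156e+07 m³/yr.
Steady-state CSTR mass balance: W = Q·C + k·V·C, so C = W/(Q + kV).
Q + kV = 3.156e+07 + 48·627000 = 6.165e+07 m³/yr.
C = 1990/6.165e+07 = 3.228e-05 kg/m³ = 0.03228 mg/L = 32.28 µg/L.

32.3 µg/L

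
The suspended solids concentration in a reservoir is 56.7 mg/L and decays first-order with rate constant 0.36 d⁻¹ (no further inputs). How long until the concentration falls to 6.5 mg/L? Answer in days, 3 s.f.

6.02 d

t = ln(C₀/C)/k = ln(56.7/6.5)/0.36 = 2.166/0.36 = 6.017 d.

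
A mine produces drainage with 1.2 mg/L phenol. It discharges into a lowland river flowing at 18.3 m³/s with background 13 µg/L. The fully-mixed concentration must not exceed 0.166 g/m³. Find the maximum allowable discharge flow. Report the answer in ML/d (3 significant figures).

234 ML/d

13 µg/L = 0.013 mg/L.
Mass balance at complete mixing: C_std·(Q_w + Q_r) = Q_w·C_e + Q_r·C_b.
Rearranging, Q_w = Q_r·(C_std − C_b)/(C_e − C_std) = 18.3·(0.166 − 0.013) / (1.2 − 0.166) = 2.708 m³/s.
= 234 ML/d.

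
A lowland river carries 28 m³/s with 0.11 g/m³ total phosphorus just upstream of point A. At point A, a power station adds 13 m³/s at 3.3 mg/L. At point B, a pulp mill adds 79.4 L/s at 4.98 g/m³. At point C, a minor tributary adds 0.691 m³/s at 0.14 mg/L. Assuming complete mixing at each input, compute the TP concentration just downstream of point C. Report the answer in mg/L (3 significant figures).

After input A: C = (28·0.11 + 13·3.3) / 41 = 1.121 mg/L.
79.4 L/s = 0.0794 m³/s.
After input B: C = (41·1.121 + 0.0794·4.98) / 41.08 = 1.129 mg/L.
After input C: C = (41.08·1.129 + 0.691·0.14) / 41.77 = 1.113 mg/L.

1.11 mg/L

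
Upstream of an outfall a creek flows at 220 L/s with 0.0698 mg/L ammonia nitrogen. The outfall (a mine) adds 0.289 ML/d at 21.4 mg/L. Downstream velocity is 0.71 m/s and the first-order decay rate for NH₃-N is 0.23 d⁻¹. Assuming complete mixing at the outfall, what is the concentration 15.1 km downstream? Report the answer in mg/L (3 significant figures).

0.368 mg/L

0.289 ML/d = 0.003345 m³/s.
220 L/s = 0.22 m³/s.
After complete mixing, C₀ = (0.003345·21.4 + 0.22·0.0698) / 0.2233 = 0.3893 mg/L.
Travel time t = 1.51e+04 m / 0.71 m/s = 2.127e+04 s = 0.2462 d.
C = 0.3893·exp(−0.23·0.2462) = 0.3893·0.945 = 0.3678 mg/L.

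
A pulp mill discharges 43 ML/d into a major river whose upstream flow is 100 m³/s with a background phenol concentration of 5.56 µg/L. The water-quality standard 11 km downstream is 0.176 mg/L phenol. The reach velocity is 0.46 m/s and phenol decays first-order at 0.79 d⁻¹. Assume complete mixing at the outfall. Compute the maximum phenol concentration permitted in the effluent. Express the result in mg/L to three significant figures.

43 ML/d = 0.4977 m³/s.
5.56 µg/L = 0.00556 mg/L.
Travel time to the compliance point: t = 1.1e+04/0.46 = 2.391e+04 s = 0.2768 d; decay factor exp(−0.79·0.2768) = 0.8036.
So the concentration just after mixing may be at most 0.176/0.8036 = 0.219 mg/L.
Mass balance: 0.219·100.5 = 0.4977·Cₑ + 100·0.00556.
Cₑ = (22.01 − 0.556) / 0.4977 = 43.11 mg/L.

43.1 mg/L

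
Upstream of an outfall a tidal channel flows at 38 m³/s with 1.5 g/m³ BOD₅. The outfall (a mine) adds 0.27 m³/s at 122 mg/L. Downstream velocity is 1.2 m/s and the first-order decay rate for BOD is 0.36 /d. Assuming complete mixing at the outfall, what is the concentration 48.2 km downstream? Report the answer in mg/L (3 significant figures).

1.99 mg/L

After complete mixing, C₀ = (0.27·122 + 38·1.5) / 38.27 = 2.35 mg/L.
Travel time t = 4.82e+04 m / 1.2 m/s = 4.017e+04 s = 0.4649 d.
C = 2.35·exp(−0.36·0.4649) = 2.35·0.8459 = 1.988 mg/L.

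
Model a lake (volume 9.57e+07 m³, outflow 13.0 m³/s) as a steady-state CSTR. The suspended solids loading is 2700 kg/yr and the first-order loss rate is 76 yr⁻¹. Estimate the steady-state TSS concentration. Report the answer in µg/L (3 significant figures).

Outflow Q = 13.0 m³/s × 3.156e+07 s/yr = 4.102e+08 m³/yr.
Steady-state CSTR mass balance: W = Q·C + k·V·C, so C = W/(Q + kV).
Q + kV = 4.102e+08 + 76·9.57e+07 = 7.683e+09 m³/yr.
C = 2700/7.683e+09 = 3.514e-07 kg/m³ = 0.0003514 mg/L = 0.3514 µg/L.

0.351 µg/L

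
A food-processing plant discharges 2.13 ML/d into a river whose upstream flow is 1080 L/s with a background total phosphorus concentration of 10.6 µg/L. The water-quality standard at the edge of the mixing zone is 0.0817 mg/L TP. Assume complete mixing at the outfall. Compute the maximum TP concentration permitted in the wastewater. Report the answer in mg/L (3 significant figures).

2.13 ML/d = 0.02465 m³/s.
1080 L/s = 1.08 m³/s.
10.6 µg/L = 0.0106 mg/L.
Mass balance: 0.0817·1.105 = 0.02465·Cₑ + 1.08·0.0106.
Cₑ = (0.09025 − 0.01145) / 0.02465 = 3.196 mg/L.

3.20 mg/L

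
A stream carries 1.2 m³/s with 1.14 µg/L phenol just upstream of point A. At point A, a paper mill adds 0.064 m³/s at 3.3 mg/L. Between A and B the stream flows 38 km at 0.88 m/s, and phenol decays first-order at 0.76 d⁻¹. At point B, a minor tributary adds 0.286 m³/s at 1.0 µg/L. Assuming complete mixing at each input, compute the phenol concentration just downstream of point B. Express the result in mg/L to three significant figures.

1.14 µg/L = 0.00114 mg/L.
After input A: C = (1.2·0.00114 + 0.064·3.3) / 1.264 = 0.1682 mg/L.
Over the 38 km reach to input B (t = 4.318e+04 s = 0.4998 d), decay gives C = 0.1682·exp(−0.76·0.4998) = 0.115 mg/L.
1.0 µg/L = 0.001 mg/L.
After input B: C = (1.264·0.115 + 0.286·0.001) / 1.55 = 0.09398 mg/L.

0.0940 mg/L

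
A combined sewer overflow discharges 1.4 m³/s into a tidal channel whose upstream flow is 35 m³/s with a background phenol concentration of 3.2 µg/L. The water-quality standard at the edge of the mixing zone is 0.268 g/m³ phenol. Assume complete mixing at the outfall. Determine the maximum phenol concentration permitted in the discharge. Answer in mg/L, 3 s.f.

6.89 mg/L

3.2 µg/L = 0.0032 mg/L.
Mass balance: 0.268·36.4 = 1.4·Cₑ + 35·0.0032.
Cₑ = (9.755 − 0.112) / 1.4 = 6.888 mg/L.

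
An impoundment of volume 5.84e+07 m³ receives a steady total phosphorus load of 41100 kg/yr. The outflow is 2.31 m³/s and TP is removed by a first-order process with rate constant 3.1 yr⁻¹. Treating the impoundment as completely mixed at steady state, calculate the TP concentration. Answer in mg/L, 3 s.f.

0.162 mg/L

Outflow Q = 2.31 m³/s × 3.156e+07 s/yr = 7.29e+07 m³/yr.
Steady-state CSTR mass balance: W = Q·C + k·V·C, so C = W/(Q + kV).
Q + kV = 7.29e+07 + 3.1·5.84e+07 = 2.539e+08 m³/yr.
C = 41100/2.539e+08 = 0.0001619 kg/m³ = 0.1619 mg/L.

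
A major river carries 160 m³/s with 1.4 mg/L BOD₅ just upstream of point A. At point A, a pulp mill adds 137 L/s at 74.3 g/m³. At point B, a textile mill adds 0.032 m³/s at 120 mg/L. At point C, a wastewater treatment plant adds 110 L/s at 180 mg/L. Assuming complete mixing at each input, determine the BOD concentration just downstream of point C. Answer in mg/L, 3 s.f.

1.61 mg/L

137 L/s = 0.137 m³/s.
After input A: C = (160·1.4 + 0.137·74.3) / 160.1 = 1.462 mg/L.
After input B: C = (160.1·1.462 + 0.032·120) / 160.2 = 1.486 mg/L.
110 L/s = 0.11 m³/s.
After input C: C = (160.2·1.486 + 0.11·180) / 160.3 = 1.609 mg/L.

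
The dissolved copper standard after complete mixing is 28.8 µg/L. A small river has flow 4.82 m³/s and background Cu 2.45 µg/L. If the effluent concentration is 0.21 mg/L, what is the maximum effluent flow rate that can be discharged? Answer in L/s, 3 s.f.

2.45 µg/L = 0.00245 mg/L.
28.8 µg/L = 0.0288 mg/L.
Mass balance at complete mixing: C_std·(Q_w + Q_r) = Q_w·C_e + Q_r·C_b.
Rearranging, Q_w = Q_r·(C_std − C_b)/(C_e − C_std) = 4.82·(0.0288 − 0.00245) / (0.21 − 0.0288) = 0.7009 m³/s.
= 700.9 L/s.

701 L/s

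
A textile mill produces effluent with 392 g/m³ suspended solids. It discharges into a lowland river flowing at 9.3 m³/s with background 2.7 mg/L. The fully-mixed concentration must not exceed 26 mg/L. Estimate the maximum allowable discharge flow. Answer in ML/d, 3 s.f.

Mass balance at complete mixing: C_std·(Q_w + Q_r) = Q_w·C_e + Q_r·C_b.
Rearranging, Q_w = Q_r·(C_std − C_b)/(C_e − C_std) = 9.3·(26 − 2.7) / (392 − 26) = 0.592 m³/s.
= 51.15 ML/d.

51.2 ML/d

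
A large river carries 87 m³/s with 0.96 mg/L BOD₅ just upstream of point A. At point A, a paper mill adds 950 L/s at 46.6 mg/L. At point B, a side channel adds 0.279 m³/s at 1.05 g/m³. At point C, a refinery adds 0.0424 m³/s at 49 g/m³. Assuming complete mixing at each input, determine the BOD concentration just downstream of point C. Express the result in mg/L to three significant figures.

950 L/s = 0.95 m³/s.
After input A: C = (87·0.96 + 0.95·46.6) / 87.95 = 1.453 mg/L.
After input B: C = (87.95·1.453 + 0.279·1.05) / 88.23 = 1.452 mg/L.
After input C: C = (88.23·1.452 + 0.0424·49) / 88.27 = 1.475 mg/L.

1.47 mg/L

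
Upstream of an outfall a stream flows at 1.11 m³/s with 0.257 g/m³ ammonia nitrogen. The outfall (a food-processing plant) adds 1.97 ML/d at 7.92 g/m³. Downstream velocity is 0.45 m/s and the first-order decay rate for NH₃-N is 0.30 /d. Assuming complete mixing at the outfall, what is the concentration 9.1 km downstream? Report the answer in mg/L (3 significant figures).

1.97 ML/d = 0.0228 m³/s.
After complete mixing, C₀ = (0.0228·7.92 + 1.11·0.257) / 1.133 = 0.4112 mg/L.
Travel time t = 9100 m / 0.45 m/s = 2.022e+04 s = 0.2341 d.
C = 0.4112·exp(−0.30·0.2341) = 0.4112·0.9322 = 0.3834 mg/L.

0.383 mg/L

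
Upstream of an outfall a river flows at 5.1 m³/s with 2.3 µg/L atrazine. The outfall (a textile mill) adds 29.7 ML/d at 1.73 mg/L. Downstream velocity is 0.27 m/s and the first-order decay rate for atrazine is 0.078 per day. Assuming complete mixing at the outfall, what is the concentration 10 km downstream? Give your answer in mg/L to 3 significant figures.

29.7 ML/d = 0.3438 m³/s.
2.3 µg/L = 0.0023 mg/L.
After complete mixing, C₀ = (0.3438·1.73 + 5.1·0.0023) / 5.444 = 0.1114 mg/L.
Travel time t = 1e+04 m / 0.27 m/s = 3.704e+04 s = 0.4287 d.
C = 0.1114·exp(−0.078·0.4287) = 0.1114·0.9671 = 0.1077 mg/L.

0.108 mg/L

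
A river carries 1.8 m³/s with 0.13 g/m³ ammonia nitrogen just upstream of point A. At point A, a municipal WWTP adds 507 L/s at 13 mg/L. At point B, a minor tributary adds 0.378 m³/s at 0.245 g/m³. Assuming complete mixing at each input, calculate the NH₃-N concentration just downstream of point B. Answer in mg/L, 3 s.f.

507 L/s = 0.507 m³/s.
After input A: C = (1.8·0.13 + 0.507·13) / 2.307 = 2.958 mg/L.
After input B: C = (2.307·2.958 + 0.378·0.245) / 2.685 = 2.576 mg/L.

2.58 mg/L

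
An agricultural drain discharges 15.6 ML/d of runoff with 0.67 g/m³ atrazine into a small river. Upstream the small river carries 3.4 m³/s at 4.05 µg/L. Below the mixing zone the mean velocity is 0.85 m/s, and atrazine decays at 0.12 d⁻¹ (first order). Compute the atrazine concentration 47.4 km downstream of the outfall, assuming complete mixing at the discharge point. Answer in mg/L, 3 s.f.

0.0348 mg/L

15.6 ML/d = 0.1806 m³/s.
4.05 µg/L = 0.00405 mg/L.
After complete mixing, C₀ = (0.1806·0.67 + 3.4·0.00405) / 3.581 = 0.03763 mg/L.
Travel time t = 4.74e+04 m / 0.85 m/s = 5.576e+04 s = 0.6454 d.
C = 0.03763·exp(−0.12·0.6454) = 0.03763·0.9255 = 0.03483 mg/L.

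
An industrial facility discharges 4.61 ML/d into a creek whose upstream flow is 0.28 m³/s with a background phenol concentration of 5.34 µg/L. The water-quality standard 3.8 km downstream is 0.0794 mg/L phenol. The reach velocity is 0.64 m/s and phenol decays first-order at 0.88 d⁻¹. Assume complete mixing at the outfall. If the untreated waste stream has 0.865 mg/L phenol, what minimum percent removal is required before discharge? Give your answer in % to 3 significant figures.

4.61 ML/d = 0.05336 m³/s.
5.34 µg/L = 0.00534 mg/L.
Travel time to the compliance point: t = 3800/0.64 = 5938 s = 0.06872 d; decay factor exp(−0.88·0.06872) = 0.9413.
So the concentration just after mixing may be at most 0.0794/0.9413 = 0.08435 mg/L.
Mass balance: 0.08435·0.3334 = 0.05336·Cₑ + 0.28·0.00534.
Cₑ = (0.02812 − 0.001495) / 0.05336 = 0.499 mg/L.
Required removal = 1 − 0.499/0.865 = 42.32 %.

42.3 %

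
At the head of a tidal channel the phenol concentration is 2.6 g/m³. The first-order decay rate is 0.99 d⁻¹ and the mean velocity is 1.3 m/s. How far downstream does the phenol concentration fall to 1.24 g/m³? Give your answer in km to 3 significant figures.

84.0 km

From C = C₀·e^(−kt), t = ln(C₀/C)/k = ln(2.6/1.24)/0.99 = 0.7404/0.99 = 0.7479 d.
Distance = v·t = 1.3 m/s × 6.462e+04 s = 8.4e+04 m = 84 km.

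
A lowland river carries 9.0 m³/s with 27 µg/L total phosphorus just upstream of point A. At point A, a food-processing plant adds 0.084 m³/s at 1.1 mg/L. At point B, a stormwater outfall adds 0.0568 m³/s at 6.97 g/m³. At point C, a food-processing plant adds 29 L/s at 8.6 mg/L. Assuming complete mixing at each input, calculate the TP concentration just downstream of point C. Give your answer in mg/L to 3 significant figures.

27 µg/L = 0.027 mg/L.
After input A: C = (9·0.027 + 0.084·1.1) / 9.084 = 0.03692 mg/L.
After input B: C = (9.084·0.03692 + 0.0568·6.97) / 9.141 = 0.08 mg/L.
29 L/s = 0.029 m³/s.
After input C: C = (9.141·0.08 + 0.029·8.6) / 9.17 = 0.1069 mg/L.

0.107 mg/L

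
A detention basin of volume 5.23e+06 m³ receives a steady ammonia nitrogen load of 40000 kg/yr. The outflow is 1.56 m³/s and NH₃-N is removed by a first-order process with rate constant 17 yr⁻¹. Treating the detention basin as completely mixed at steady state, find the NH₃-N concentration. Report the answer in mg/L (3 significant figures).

Outflow Q = 1.56 m³/s × 3.156e+07 s/yr = 4.923e+07 m³/yr.
Steady-state CSTR mass balance: W = Q·C + k·V·C, so C = W/(Q + kV).
Q + kV = 4.923e+07 + 17·5.23e+06 = 1.381e+08 m³/yr.
C = 40000/1.381e+08 = 0.0002896 kg/m³ = 0.2896 mg/L.

0.290 mg/L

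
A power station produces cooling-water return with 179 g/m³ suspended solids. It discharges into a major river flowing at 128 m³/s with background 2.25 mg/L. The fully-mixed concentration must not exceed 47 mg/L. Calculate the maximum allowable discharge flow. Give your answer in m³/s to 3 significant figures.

Mass balance at complete mixing: C_std·(Q_w + Q_r) = Q_w·C_e + Q_r·C_b.
Rearranging, Q_w = Q_r·(C_std − C_b)/(C_e − C_std) = 128·(47 − 2.25) / (179 − 47) = 43.39 m³/s.

43.4 m³/s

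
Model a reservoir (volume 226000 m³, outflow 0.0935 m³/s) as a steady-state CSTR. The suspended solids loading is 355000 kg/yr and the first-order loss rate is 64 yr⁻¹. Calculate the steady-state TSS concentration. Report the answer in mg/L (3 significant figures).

Outflow Q = 0.0935 m³/s × 3.156e+07 s/yr = 2.951e+06 m³/yr.
Steady-state CSTR mass balance: W = Q·C + k·V·C, so C = W/(Q + kV).
Q + kV = 2.951e+06 + 64·226000 = 1.741e+07 m³/yr.
C = 355000/1.741e+07 = 0.02039 kg/m³ = 20.39 mg/L.

20.4 mg/L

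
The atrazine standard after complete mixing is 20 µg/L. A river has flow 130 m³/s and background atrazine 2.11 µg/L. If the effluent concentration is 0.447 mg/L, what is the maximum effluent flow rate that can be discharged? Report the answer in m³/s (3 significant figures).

2.11 µg/L = 0.00211 mg/L.
20 µg/L = 0.02 mg/L.
Mass balance at complete mixing: C_std·(Q_w + Q_r) = Q_w·C_e + Q_r·C_b.
Rearranging, Q_w = Q_r·(C_std − C_b)/(C_e − C_std) = 130·(0.02 − 0.00211) / (0.447 − 0.02) = 5.447 m³/s.

5.45 m³/s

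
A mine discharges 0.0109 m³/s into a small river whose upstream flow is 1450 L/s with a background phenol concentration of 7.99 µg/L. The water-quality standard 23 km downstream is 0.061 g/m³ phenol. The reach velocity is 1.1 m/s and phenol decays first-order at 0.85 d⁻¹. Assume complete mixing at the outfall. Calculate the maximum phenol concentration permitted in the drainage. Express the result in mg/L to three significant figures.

1450 L/s = 1.45 m³/s.
7.99 µg/L = 0.00799 mg/L.
Travel time to the compliance point: t = 2.3e+04/1.1 = 2.091e+04 s = 0.242 d; decay factor exp(−0.85·0.242) = 0.8141.
So the concentration just after mixing may be at most 0.061/0.8141 = 0.07493 mg/L.
Mass balance: 0.07493·1.461 = 0.0109·Cₑ + 1.45·0.00799.
Cₑ = (0.1095 − 0.01159) / 0.0109 = 8.98 mg/L.

8.98 mg/L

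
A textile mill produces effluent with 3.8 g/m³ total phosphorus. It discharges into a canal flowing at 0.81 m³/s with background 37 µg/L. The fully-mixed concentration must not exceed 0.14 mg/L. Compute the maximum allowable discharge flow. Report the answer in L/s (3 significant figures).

22.8 L/s

37 µg/L = 0.037 mg/L.
Mass balance at complete mixing: C_std·(Q_w + Q_r) = Q_w·C_e + Q_r·C_b.
Rearranging, Q_w = Q_r·(C_std − C_b)/(C_e − C_std) = 0.81·(0.14 − 0.037) / (3.8 − 0.14) = 0.0228 m³/s.
= 22.8 L/s.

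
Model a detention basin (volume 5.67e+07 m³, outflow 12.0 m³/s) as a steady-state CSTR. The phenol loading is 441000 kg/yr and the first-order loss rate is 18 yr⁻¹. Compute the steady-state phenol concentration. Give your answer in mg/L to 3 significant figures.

0.315 mg/L

Outflow Q = 12.0 m³/s × 3.156e+07 s/yr = 3.787e+08 m³/yr.
Steady-state CSTR mass balance: W = Q·C + k·V·C, so C = W/(Q + kV).
Q + kV = 3.787e+08 + 18·5.67e+07 = 1.399e+09 m³/yr.
C = 441000/1.399e+09 = 0.0003152 kg/m³ = 0.3152 mg/L.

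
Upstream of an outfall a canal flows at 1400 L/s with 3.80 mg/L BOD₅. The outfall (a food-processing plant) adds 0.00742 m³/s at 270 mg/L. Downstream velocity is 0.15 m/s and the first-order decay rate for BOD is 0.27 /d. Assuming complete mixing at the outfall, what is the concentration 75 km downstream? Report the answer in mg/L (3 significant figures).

1.09 mg/L

1400 L/s = 1.4 m³/s.
After complete mixing, C₀ = (0.00742·270 + 1.4·3.8) / 1.407 = 5.203 mg/L.
Travel time t = 7.5e+04 m / 0.15 m/s = 5e+05 s = 5.787 d.
C = 5.203·exp(−0.27·5.787) = 5.203·0.2096 = 1.091 mg/L.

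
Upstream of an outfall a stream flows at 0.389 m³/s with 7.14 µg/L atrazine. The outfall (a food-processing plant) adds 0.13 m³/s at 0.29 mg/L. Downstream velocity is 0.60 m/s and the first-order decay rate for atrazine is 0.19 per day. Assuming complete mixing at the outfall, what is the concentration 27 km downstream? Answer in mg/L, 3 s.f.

0.0706 mg/L

7.14 µg/L = 0.00714 mg/L.
After complete mixing, C₀ = (0.13·0.29 + 0.389·0.00714) / 0.519 = 0.07799 mg/L.
Travel time t = 2.7e+04 m / 0.60 m/s = 4.5e+04 s = 0.5208 d.
C = 0.07799·exp(−0.19·0.5208) = 0.07799·0.9058 = 0.07064 mg/L.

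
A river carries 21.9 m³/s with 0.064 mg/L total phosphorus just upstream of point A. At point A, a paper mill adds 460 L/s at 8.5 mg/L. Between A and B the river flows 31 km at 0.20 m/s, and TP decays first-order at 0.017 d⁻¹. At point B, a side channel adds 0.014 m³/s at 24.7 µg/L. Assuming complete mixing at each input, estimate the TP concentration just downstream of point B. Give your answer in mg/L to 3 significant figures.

460 L/s = 0.46 m³/s.
After input A: C = (21.9·0.064 + 0.46·8.5) / 22.36 = 0.2375 mg/L.
Over the 31 km reach to input B (t = 1.55e+05 s = 1.794 d), decay gives C = 0.2375·exp(−0.017·1.794) = 0.2304 mg/L.
24.7 µg/L = 0.0247 mg/L.
After input B: C = (22.36·0.2304 + 0.014·0.0247) / 22.37 = 0.2303 mg/L.

0.230 mg/L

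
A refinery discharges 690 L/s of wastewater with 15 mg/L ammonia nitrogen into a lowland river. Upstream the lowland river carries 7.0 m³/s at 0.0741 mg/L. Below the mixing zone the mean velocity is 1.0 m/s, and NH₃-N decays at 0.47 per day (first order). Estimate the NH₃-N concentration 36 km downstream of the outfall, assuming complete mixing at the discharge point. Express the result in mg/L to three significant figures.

690 L/s = 0.69 m³/s.
After complete mixing, C₀ = (0.69·15 + 7·0.0741) / 7.69 = 1.413 mg/L.
Travel time t = 3.6e+04 m / 1.0 m/s = 3.6e+04 s = 0.4167 d.
C = 1.413·exp(−0.47·0.4167) = 1.413·0.8221 = 1.162 mg/L.

1.16 mg/L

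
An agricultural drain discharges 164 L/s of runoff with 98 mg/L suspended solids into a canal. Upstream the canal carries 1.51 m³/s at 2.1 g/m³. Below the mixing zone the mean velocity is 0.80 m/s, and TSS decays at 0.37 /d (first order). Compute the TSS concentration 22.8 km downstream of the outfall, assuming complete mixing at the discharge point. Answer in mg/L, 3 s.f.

164 L/s = 0.164 m³/s.
After complete mixing, C₀ = (0.164·98 + 1.51·2.1) / 1.674 = 11.5 mg/L.
Travel time t = 2.28e+04 m / 0.80 m/s = 2.85e+04 s = 0.3299 d.
C = 11.5·exp(−0.37·0.3299) = 11.5·0.8851 = 10.17 mg/L.

10.2 mg/L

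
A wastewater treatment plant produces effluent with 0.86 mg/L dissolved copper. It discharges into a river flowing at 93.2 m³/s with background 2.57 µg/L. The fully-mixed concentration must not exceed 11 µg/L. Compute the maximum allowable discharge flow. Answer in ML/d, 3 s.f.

80.0 ML/d

2.57 µg/L = 0.00257 mg/L.
11 µg/L = 0.011 mg/L.
Mass balance at complete mixing: C_std·(Q_w + Q_r) = Q_w·C_e + Q_r·C_b.
Rearranging, Q_w = Q_r·(C_std − C_b)/(C_e − C_std) = 93.2·(0.011 − 0.00257) / (0.86 − 0.011) = 0.9254 m³/s.
= 79.96 ML/d.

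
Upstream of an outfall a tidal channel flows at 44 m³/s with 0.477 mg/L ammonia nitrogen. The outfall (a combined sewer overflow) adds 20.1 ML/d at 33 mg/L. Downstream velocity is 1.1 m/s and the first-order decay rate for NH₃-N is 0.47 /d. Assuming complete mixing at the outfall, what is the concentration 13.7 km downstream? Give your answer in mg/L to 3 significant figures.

0.606 mg/L

20.1 ML/d = 0.2326 m³/s.
After complete mixing, C₀ = (0.2326·33 + 44·0.477) / 44.23 = 0.6481 mg/L.
Travel time t = 1.37e+04 m / 1.1 m/s = 1.245e+04 s = 0.1441 d.
C = 0.6481·exp(−0.47·0.1441) = 0.6481·0.9345 = 0.6056 mg/L.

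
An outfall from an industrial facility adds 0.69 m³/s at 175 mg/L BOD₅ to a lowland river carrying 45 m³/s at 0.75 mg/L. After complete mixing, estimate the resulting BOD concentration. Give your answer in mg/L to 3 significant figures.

3.38 mg/L

Flow-weighted mixing gives C = (0.69·175 + 45·0.75) / (0.69 + 45) = 154.5/45.69 = 3.381 mg/L.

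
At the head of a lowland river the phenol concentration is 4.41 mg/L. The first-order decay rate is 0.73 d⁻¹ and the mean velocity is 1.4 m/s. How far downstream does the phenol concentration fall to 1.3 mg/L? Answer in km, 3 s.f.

202 km

From C = C₀·e^(−kt), t = ln(C₀/C)/k = ln(4.41/1.3)/0.73 = 1.222/0.73 = 1.673 d.
Distance = v·t = 1.4 m/s × 1.446e+05 s = 2.024e+05 m = 202.4 km.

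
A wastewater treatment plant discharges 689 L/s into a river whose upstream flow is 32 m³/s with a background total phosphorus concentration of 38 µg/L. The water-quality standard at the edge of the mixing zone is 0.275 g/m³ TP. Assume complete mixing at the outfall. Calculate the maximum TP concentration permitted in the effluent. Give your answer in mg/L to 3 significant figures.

689 L/s = 0.689 m³/s.
38 µg/L = 0.038 mg/L.
Mass balance: 0.275·32.69 = 0.689·Cₑ + 32·0.038.
Cₑ = (8.989 − 1.216) / 0.689 = 11.28 mg/L.

11.3 mg/L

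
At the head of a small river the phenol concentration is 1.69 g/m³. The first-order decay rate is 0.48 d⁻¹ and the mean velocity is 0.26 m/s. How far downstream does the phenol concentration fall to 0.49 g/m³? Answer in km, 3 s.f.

From C = C₀·e^(−kt), t = ln(C₀/C)/k = ln(1.69/0.49)/0.48 = 1.238/0.48 = 2.579 d.
Distance = v·t = 0.26 m/s × 2.229e+05 s = 5.794e+04 m = 57.94 km.

57.9 km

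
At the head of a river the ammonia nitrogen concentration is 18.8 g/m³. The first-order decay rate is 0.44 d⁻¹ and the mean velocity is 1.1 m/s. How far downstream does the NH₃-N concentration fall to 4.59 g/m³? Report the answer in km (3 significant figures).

From C = C₀·e^(−kt), t = ln(C₀/C)/k = ln(18.8/4.59)/0.44 = 1.41/0.44 = 3.204 d.
Distance = v·t = 1.1 m/s × 2.769e+05 s = 3.046e+05 m = 304.6 km.

305 km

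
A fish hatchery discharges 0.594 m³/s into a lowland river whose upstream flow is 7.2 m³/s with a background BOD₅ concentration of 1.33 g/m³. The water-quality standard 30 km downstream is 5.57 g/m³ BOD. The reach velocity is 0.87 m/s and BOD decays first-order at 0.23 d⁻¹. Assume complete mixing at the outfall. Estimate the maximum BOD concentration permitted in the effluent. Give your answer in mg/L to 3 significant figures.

Travel time to the compliance point: t = 3e+04/0.87 = 3.448e+04 s = 0.3991 d; decay factor exp(−0.23·0.3991) = 0.9123.
So the concentration just after mixing may be at most 5.57/0.9123 = 6.105 mg/L.
Mass balance: 6.105·7.794 = 0.594·Cₑ + 7.2·1.33.
Cₑ = (47.59 − 9.576) / 0.594 = 63.99 mg/L.

64.0 mg/L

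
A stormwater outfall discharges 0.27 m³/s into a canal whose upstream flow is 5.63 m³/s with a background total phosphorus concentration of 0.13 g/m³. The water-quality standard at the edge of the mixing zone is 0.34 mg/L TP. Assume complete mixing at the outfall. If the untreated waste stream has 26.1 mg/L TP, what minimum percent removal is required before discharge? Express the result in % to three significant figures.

81.9 %

Mass balance: 0.34·5.9 = 0.27·Cₑ + 5.63·0.13.
Cₑ = (2.006 − 0.7319) / 0.27 = 4.719 mg/L.
Required removal = 1 − 4.719/26.1 = 81.92 %.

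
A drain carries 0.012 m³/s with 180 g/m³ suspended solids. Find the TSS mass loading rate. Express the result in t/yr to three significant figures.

Mass flux = Q·C = 0.012 m³/s × 180 g/m³ = 2.16 g/s.
= 2.16 g/s × 31.56 = 68.16 t/yr.

68.2 t/yr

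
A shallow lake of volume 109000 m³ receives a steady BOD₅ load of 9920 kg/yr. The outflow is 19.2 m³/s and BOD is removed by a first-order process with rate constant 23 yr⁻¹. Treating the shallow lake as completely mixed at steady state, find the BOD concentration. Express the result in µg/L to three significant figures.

Outflow Q = 19.2 m³/s × 3.156e+07 s/yr = 6.059e+08 m³/yr.
Steady-state CSTR mass balance: W = Q·C + k·V·C, so C = W/(Q + kV).
Q + kV = 6.059e+08 + 23·109000 = 6.084e+08 m³/yr.
C = 9920/6.084e+08 = 1.63e-05 kg/m³ = 0.0163 mg/L = 16.3 µg/L.

16.3 µg/L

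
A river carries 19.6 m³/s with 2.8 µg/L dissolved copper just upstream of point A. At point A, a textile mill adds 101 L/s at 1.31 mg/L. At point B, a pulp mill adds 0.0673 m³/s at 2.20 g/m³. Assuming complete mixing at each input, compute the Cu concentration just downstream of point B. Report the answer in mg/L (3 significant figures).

2.8 µg/L = 0.0028 mg/L.
101 L/s = 0.101 m³/s.
After input A: C = (19.6·0.0028 + 0.101·1.31) / 19.7 = 0.009502 mg/L.
After input B: C = (19.7·0.009502 + 0.0673·2.2) / 19.77 = 0.01696 mg/L.

0.0170 mg/L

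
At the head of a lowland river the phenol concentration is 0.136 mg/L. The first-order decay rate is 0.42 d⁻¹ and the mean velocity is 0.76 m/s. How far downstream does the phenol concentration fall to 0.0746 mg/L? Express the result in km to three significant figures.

From C = C₀·e^(−kt), t = ln(C₀/C)/k = ln(0.136/0.0746)/0.42 = 0.6005/0.42 = 1.43 d.
Distance = v·t = 0.76 m/s × 1.235e+05 s = 9.389e+04 m = 93.89 km.

93.9 km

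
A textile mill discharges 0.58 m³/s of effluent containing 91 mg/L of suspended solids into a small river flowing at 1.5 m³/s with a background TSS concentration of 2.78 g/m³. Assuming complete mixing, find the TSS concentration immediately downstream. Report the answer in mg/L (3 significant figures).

27.4 mg/L

By mass balance at complete mixing, C = (0.58·91 + 1.5·2.78) / (0.58 + 1.5) = 56.95/2.08 = 27.38 mg/L.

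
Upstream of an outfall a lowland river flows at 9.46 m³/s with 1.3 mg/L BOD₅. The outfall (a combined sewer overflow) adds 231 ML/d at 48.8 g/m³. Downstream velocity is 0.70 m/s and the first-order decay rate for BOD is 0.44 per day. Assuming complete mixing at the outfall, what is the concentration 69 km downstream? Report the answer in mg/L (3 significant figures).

231 ML/d = 2.674 m³/s.
After complete mixing, C₀ = (2.674·48.8 + 9.46·1.3) / 12.13 = 11.77 mg/L.
Travel time t = 6.9e+04 m / 0.70 m/s = 9.857e+04 s = 1.141 d.
C = 11.77·exp(−0.44·1.141) = 11.77·0.6053 = 7.123 mg/L.

7.12 mg/L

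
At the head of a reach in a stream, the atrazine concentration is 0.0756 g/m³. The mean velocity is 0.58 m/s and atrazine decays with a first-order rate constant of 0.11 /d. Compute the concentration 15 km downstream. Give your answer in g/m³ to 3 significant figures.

0.0732 g/m³

Travel time t = 15 km / 0.58 m/s = 1.5e+04/0.58 = 2.586e+04 s = 0.2993 d.
First-order decay: C = 0.0756·exp(−0.11·0.2993) = 0.0756·0.9676 = 0.07315 g/m³.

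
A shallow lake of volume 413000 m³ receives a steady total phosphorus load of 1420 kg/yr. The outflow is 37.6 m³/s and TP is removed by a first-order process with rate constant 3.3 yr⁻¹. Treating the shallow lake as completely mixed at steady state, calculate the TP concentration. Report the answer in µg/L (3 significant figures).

Outflow Q = 37.6 m³/s × 3.156e+07 s/yr = 1.187e+09 m³/yr.
Steady-state CSTR mass balance: W = Q·C + k·V·C, so C = W/(Q + kV).
Q + kV = 1.187e+09 + 3.3·413000 = 1.188e+09 m³/yr.
C = 1420/1.188e+09 = 1.195e-06 kg/m³ = 0.001195 mg/L = 1.195 µg/L.

1.20 µg/L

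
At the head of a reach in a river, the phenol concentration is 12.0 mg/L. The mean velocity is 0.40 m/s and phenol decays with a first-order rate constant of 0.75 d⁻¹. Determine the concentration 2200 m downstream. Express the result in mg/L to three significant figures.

Travel time t = 2200 m / 0.40 m/s = 2200/0.40 = 5500 s = 0.06366 d.
First-order decay: C = 12.0·exp(−0.75·0.06366) = 12.0·0.9534 = 11.44 mg/L.

11.4 mg/L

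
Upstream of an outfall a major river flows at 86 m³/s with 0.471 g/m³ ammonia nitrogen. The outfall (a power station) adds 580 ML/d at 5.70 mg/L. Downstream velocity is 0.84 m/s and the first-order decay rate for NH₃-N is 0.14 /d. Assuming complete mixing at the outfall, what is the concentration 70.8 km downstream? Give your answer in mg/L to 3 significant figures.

580 ML/d = 6.713 m³/s.
After complete mixing, C₀ = (6.713·5.7 + 86·0.471) / 92.71 = 0.8496 mg/L.
Travel time t = 7.08e+04 m / 0.84 m/s = 8.429e+04 s = 0.9755 d.
C = 0.8496·exp(−0.14·0.9755) = 0.8496·0.8723 = 0.7412 mg/L.

0.741 mg/L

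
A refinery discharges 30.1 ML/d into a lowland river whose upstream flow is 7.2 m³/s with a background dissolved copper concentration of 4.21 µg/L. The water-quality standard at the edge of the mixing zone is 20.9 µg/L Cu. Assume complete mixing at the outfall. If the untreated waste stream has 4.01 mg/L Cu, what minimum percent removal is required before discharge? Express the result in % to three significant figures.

90.9 %

30.1 ML/d = 0.3484 m³/s.
4.21 µg/L = 0.00421 mg/L.
20.9 µg/L = 0.0209 mg/L.
Mass balance: 0.0209·7.548 = 0.3484·Cₑ + 7.2·0.00421.
Cₑ = (0.1578 − 0.03031) / 0.3484 = 0.3658 mg/L.
Required removal = 1 − 0.3658/4.01 = 90.88 %.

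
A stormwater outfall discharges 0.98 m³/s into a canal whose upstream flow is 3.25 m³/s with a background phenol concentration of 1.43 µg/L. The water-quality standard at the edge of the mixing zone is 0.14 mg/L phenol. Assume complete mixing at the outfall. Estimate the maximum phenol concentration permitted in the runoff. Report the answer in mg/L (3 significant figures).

0.600 mg/L

1.43 µg/L = 0.00143 mg/L.
Mass balance: 0.14·4.23 = 0.98·Cₑ + 3.25·0.00143.
Cₑ = (0.5922 − 0.004648) / 0.98 = 0.5995 mg/L.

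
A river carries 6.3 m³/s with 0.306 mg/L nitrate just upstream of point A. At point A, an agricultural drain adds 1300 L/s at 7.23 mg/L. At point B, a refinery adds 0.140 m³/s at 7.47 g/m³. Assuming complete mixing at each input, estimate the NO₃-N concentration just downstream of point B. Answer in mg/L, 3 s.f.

1.60 mg/L

1300 L/s = 1.3 m³/s.
After input A: C = (6.3·0.306 + 1.3·7.23) / 7.6 = 1.49 mg/L.
After input B: C = (7.6·1.49 + 0.14·7.47) / 7.74 = 1.599 mg/L.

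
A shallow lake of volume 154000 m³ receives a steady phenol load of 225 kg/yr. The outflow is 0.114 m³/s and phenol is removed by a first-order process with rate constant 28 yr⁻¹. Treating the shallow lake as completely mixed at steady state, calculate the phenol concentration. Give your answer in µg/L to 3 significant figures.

28.4 µg/L

Outflow Q = 0.114 m³/s × 3.156e+07 s/yr = 3.598e+06 m³/yr.
Steady-state CSTR mass balance: W = Q·C + k·V·C, so C = W/(Q + kV).
Q + kV = 3.598e+06 + 28·154000 = 7.91e+06 m³/yr.
C = 225/7.91e+06 = 2.845e-05 kg/m³ = 0.02845 mg/L = 28.45 µg/L.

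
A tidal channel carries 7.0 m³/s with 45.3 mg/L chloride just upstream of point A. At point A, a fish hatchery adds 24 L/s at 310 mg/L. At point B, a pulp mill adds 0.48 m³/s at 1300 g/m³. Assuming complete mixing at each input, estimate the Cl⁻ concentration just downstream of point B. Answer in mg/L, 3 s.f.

126 mg/L

24 L/s = 0.024 m³/s.
After input A: C = (7·45.3 + 0.024·310) / 7.024 = 46.2 mg/L.
After input B: C = (7.024·46.2 + 0.48·1300) / 7.504 = 126.4 mg/L.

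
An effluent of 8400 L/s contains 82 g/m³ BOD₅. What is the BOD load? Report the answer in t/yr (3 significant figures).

21700 t/yr

8400 L/s = 8.4 m³/s.
Mass flux = Q·C = 8.4 m³/s × 82 g/m³ = 688.8 g/s.
= 688.8 g/s × 31.56 = 2.174e+04 t/yr.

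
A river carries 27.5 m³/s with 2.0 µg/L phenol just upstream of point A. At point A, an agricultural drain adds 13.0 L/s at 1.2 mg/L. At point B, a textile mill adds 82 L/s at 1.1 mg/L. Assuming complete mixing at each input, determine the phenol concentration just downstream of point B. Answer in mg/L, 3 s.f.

2.0 µg/L = 0.002 mg/L.
13.0 L/s = 0.013 m³/s.
After input A: C = (27.5·0.002 + 0.013·1.2) / 27.51 = 0.002566 mg/L.
82 L/s = 0.082 m³/s.
After input B: C = (27.51·0.002566 + 0.082·1.1) / 27.6 = 0.005827 mg/L.

0.00583 mg/L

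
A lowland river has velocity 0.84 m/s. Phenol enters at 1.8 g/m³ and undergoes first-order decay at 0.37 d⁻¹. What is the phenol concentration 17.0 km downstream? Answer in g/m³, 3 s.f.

Travel time t = 17.0 km / 0.84 m/s = 1.7e+04/0.84 = 2.024e+04 s = 0.2342 d.
First-order decay: C = 1.8·exp(−0.37·0.2342) = 1.8·0.917 = 1.651 g/m³.

1.65 g/m³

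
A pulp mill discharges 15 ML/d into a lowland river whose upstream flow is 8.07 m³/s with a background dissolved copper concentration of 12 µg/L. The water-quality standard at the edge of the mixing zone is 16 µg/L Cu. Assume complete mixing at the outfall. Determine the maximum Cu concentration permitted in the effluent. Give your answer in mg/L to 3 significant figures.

15 ML/d = 0.1736 m³/s.
12 µg/L = 0.012 mg/L.
16 µg/L = 0.016 mg/L.
Mass balance: 0.016·8.244 = 0.1736·Cₑ + 8.07·0.012.
Cₑ = (0.1319 − 0.09684) / 0.1736 = 0.2019 mg/L.

0.202 mg/L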